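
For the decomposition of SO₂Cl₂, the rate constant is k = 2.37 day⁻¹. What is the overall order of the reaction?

first order (1)

Step 1: The units of k for an nth-order reaction are (concentration)^(1-n)·(time)⁻¹.
Step 2: Here k has units day⁻¹, so the concentration exponent is 0.
Step 3: 1 - n = 0 ⇒ n = 1. The reaction is first order.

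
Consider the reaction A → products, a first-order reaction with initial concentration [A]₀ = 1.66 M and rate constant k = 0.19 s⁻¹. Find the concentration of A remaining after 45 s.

0.0003213 M

Step 1: For a first-order reaction: [A] = [A]₀ × e^(-kt)
Step 2: [A] = 1.66 × e^(-0.19 × 45)
Step 3: [A] = 1.66 × e^(-8.55)
Step 4: [A] = 1.66 × 0.000193545 = 0.0003213 M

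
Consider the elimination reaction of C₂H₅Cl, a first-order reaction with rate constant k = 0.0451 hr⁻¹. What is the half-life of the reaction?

15.37 hr

Step 1: For a first-order reaction, t₁/₂ = ln(2)/k
Step 2: t₁/₂ = ln(2)/0.0451
Step 3: t₁/₂ = 0.6931/0.0451 = 15.37 hr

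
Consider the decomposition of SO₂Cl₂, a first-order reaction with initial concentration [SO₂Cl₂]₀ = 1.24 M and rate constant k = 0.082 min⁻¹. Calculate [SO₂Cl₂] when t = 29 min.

0.115 M

Step 1: For a first-order reaction: [SO₂Cl₂] = [SO₂Cl₂]₀ × e^(-kt)
Step 2: [SO₂Cl₂] = 1.24 × e^(-0.082 × 29)
Step 3: [SO₂Cl₂] = 1.24 × e^(-2.378)
Step 4: [SO₂Cl₂] = 1.24 × 0.0927359 = 0.115 M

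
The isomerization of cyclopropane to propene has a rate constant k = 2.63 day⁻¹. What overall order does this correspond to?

first order (1)

Step 1: The units of k for an nth-order reaction are (concentration)^(1-n)·(time)⁻¹.
Step 2: Here k has units day⁻¹, so the concentration exponent is 0.
Step 3: 1 - n = 0 ⇒ n = 1. The reaction is first order.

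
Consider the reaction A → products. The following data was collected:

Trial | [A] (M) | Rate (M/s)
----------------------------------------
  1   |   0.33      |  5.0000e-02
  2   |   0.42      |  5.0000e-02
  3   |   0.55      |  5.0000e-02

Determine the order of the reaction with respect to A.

zeroth order (0)

Step 1: Compare trials - when concentration changes, rate stays constant.
Step 2: rate₂/rate₁ = 5.0000e-02/5.0000e-02 = 1
Step 3: [A]₂/[A]₁ = 0.42/0.33 = 1.273
Step 4: Since rate ratio ≈ (conc ratio)^0, the reaction is zeroth order.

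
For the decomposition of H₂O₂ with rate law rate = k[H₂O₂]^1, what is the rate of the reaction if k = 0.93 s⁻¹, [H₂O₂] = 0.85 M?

0.7905 M/s

Step 1: Identify the rate law: rate = k[H₂O₂]^1
Step 2: Substitute values: rate = 0.93 × (0.85)^1
Step 3: Calculate: rate = 0.93 × 0.85 = 0.7905 M/s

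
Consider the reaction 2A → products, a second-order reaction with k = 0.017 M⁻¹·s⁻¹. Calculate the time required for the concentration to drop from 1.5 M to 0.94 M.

23.36 s

Step 1: For second-order: t = (1/[A] - 1/[A]₀)/k
Step 2: t = (1/0.94 - 1/1.5)/0.017
Step 3: t = (1.064 - 0.6667)/0.017
Step 4: t = 0.3972/0.017 = 23.36 s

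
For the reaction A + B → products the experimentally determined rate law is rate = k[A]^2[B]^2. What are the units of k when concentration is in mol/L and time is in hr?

(mol/L)⁻³·hr⁻¹

Step 1: Overall order = 2 + 2 = 4.
Step 2: rate has units mol/L·hr⁻¹; [A]^2[B]^2 has units (mol/L)^4.
Step 3: k = rate/([A]^2[B]^2), so units of k = (mol/L)^(1-4)·hr⁻¹ = (mol/L)⁻³·hr⁻¹.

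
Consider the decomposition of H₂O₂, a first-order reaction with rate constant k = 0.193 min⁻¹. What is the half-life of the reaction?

3.591 min

Step 1: For a first-order reaction, t₁/₂ = ln(2)/k
Step 2: t₁/₂ = ln(2)/0.193
Step 3: t₁/₂ = 0.6931/0.193 = 3.591 min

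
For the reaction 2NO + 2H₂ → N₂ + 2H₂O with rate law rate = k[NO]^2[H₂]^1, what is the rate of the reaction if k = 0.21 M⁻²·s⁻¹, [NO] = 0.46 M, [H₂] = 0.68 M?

0.03022 M/s

Step 1: The rate law is rate = k[NO]^2[H₂]^1
Step 2: Substitute: rate = 0.21 × (0.46)^2 × (0.68)^1
Step 3: rate = 0.21 × 0.2116 × 0.68 = 0.0302165 M/s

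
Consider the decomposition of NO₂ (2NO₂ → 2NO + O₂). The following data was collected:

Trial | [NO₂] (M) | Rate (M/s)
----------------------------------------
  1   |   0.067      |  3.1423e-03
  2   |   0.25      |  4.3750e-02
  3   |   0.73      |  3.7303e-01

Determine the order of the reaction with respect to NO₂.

second order (2)

Step 1: Compare trials to find order n where rate₂/rate₁ = ([NO₂]₂/[NO₂]₁)^n
Step 2: rate₂/rate₁ = 4.3750e-02/3.1423e-03 = 13.92
Step 3: [NO₂]₂/[NO₂]₁ = 0.25/0.067 = 3.731
Step 4: n = ln(13.92)/ln(3.731) = 2.00 ≈ 2
Step 5: The reaction is second order in NO₂.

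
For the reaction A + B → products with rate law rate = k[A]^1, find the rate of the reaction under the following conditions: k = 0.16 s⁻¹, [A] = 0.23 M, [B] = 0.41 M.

0.0368 M/s

Step 1: The rate law is rate = k[A]^1
Step 2: Note that the rate does not depend on [B] (zero order in B).
Step 3: rate = 0.16 × (0.23)^1 = 0.0368 M/s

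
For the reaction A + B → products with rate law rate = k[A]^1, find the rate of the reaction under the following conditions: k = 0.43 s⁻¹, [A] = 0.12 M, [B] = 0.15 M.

0.0516 M/s

Step 1: The rate law is rate = k[A]^1
Step 2: Note that the rate does not depend on [B] (zero order in B).
Step 3: rate = 0.43 × (0.12)^1 = 0.0516 M/s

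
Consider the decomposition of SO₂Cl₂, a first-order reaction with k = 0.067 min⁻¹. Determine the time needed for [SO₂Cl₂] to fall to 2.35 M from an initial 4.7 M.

10.35 min

Step 1: For first-order: t = ln([SO₂Cl₂]₀/[SO₂Cl₂])/k
Step 2: t = ln(4.7/2.35)/0.067
Step 3: t = ln(2)/0.067
Step 4: t = 0.6931/0.067 = 10.35 min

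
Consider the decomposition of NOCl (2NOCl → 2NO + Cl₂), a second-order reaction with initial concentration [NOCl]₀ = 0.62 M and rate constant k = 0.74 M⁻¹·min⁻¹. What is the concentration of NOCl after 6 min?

0.1652 M

Step 1: For a second-order reaction: 1/[NOCl] = 1/[NOCl]₀ + kt
Step 2: 1/[NOCl] = 1/0.62 + 0.74 × 6
Step 3: 1/[NOCl] = 1.613 + 4.44 = 6.053
Step 4: [NOCl] = 1/6.053 = 0.1652 M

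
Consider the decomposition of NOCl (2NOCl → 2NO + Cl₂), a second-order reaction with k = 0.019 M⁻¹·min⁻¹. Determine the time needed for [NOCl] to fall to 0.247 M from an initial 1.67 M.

181.6 min

Step 1: For second-order: t = (1/[NOCl] - 1/[NOCl]₀)/k
Step 2: t = (1/0.247 - 1/1.67)/0.019
Step 3: t = (4.049 - 0.5988)/0.019
Step 4: t = 3.45/0.019 = 181.6 min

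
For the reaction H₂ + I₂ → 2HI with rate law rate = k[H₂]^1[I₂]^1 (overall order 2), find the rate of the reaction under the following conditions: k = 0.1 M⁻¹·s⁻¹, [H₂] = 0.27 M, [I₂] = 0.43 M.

0.01161 M/s

Step 1: The rate law is rate = k[H₂]^1[I₂]^1, overall order = 1+1 = 2
Step 2: Substitute values: rate = 0.1 × (0.27)^1 × (0.43)^1
Step 3: rate = 0.1 × 0.27 × 0.43 = 0.01161 M/s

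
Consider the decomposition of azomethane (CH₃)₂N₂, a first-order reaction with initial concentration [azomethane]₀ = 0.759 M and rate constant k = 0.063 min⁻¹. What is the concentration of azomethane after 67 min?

0.01115 M

Step 1: For a first-order reaction: [azomethane] = [azomethane]₀ × e^(-kt)
Step 2: [azomethane] = 0.759 × e^(-0.063 × 67)
Step 3: [azomethane] = 0.759 × e^(-4.221)
Step 4: [azomethane] = 0.759 × 0.014684 = 0.01115 M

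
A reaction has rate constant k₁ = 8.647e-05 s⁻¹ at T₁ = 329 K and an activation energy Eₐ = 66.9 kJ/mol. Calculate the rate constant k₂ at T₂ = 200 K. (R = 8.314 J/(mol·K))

1.218e-11 s⁻¹

Step 1: Use the two-temperature Arrhenius form: ln(k₂/k₁) = -Eₐ/R × (1/T₂ - 1/T₁)
Step 2: Convert Eₐ to J/mol: 66.9 kJ/mol = 66900 J/mol
Step 3: 1/T₂ - 1/T₁ = 1/200 - 1/329 = 1.960486e-03 K⁻¹
Step 4: ln(k₂/k₁) = -66900/8.314 × 1.960486e-03 = -15.77538
Step 5: k₂ = k₁ × exp(-15.77538) = 8.647e-05 × 1.40877e-07 = 1.218e-11 s⁻¹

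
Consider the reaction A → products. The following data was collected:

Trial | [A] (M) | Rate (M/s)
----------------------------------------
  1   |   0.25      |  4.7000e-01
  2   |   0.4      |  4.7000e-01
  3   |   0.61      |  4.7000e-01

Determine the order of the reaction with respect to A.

zeroth order (0)

Step 1: Compare trials - when concentration changes, rate stays constant.
Step 2: rate₂/rate₁ = 4.7000e-01/4.7000e-01 = 1
Step 3: [A]₂/[A]₁ = 0.4/0.25 = 1.6
Step 4: Since rate ratio ≈ (conc ratio)^0, the reaction is zeroth order.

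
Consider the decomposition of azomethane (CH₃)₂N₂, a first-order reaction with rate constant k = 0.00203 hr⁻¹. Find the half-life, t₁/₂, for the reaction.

341.5 hr

Step 1: For a first-order reaction, t₁/₂ = ln(2)/k
Step 2: t₁/₂ = ln(2)/0.00203
Step 3: t₁/₂ = 0.6931/0.00203 = 341.5 hr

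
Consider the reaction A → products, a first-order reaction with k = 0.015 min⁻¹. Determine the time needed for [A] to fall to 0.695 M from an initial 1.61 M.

56.01 min

Step 1: For first-order: t = ln([A]₀/[A])/k
Step 2: t = ln(1.61/0.695)/0.015
Step 3: t = ln(2.317)/0.015
Step 4: t = 0.8401/0.015 = 56.01 min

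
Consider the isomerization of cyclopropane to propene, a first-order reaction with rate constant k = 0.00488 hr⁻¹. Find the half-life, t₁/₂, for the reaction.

142 hr

Step 1: For a first-order reaction, t₁/₂ = ln(2)/k
Step 2: t₁/₂ = ln(2)/0.00488
Step 3: t₁/₂ = 0.6931/0.00488 = 142 hr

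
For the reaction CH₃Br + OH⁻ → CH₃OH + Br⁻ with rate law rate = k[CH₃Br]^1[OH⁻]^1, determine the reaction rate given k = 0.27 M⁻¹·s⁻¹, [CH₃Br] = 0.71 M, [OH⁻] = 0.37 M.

0.07093 M/s

Step 1: The rate law is rate = k[CH₃Br]^1[OH⁻]^1
Step 2: Substitute: rate = 0.27 × (0.71)^1 × (0.37)^1
Step 3: rate = 0.27 × 0.71 × 0.37 = 0.070929 M/s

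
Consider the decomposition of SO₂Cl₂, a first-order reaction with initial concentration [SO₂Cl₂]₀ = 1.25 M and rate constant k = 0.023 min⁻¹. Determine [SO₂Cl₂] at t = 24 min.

0.7197 M

Step 1: For a first-order reaction: [SO₂Cl₂] = [SO₂Cl₂]₀ × e^(-kt)
Step 2: [SO₂Cl₂] = 1.25 × e^(-0.023 × 24)
Step 3: [SO₂Cl₂] = 1.25 × e^(-0.552)
Step 4: [SO₂Cl₂] = 1.25 × 0.575797 = 0.7197 M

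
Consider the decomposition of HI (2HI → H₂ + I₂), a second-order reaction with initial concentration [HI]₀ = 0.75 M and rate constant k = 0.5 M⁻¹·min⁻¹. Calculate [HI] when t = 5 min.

0.2609 M

Step 1: For a second-order reaction: 1/[HI] = 1/[HI]₀ + kt
Step 2: 1/[HI] = 1/0.75 + 0.5 × 5
Step 3: 1/[HI] = 1.333 + 2.5 = 3.833
Step 4: [HI] = 1/3.833 = 0.2609 M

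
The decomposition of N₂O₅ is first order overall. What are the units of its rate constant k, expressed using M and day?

day⁻¹

Step 1: For overall order n, rate = k × (concentration)^n.
Step 2: Rate has units M·day⁻¹; concentration term has units M^1.
Step 3: k = rate / (concentration)^n, so units of k = M^(1-1)·day⁻¹ = day⁻¹.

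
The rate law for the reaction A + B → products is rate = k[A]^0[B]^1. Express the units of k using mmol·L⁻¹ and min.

min⁻¹

Step 1: Overall order = 0 + 1 = 1.
Step 2: rate has units mmol·L⁻¹·min⁻¹; [A]^0[B]^1 has units (mmol·L⁻¹)^1.
Step 3: k = rate/([A]^0[B]^1), so units of k = (mmol·L⁻¹)^(1-1)·min⁻¹ = min⁻¹.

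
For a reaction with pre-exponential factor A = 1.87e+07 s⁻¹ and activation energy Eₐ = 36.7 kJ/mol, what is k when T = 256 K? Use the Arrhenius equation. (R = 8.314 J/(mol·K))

6.07e-01 s⁻¹

Step 1: Use the Arrhenius equation: k = A × exp(-Eₐ/RT)
Step 2: Convert Eₐ to J/mol: 36.7 kJ/mol = 36700 J/mol
Step 3: Calculate the exponent: -Eₐ/(RT) = -36700/(8.314 × 256) = -17.24313
Step 4: k = 1.87e+07 × exp(-17.24313)
Step 5: k = 1.87e+07 × 3.24641e-08 = 6.0708e-01 s⁻¹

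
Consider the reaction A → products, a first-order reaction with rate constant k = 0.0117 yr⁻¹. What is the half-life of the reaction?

59.24 yr

Step 1: For a first-order reaction, t₁/₂ = ln(2)/k
Step 2: t₁/₂ = ln(2)/0.0117
Step 3: t₁/₂ = 0.6931/0.0117 = 59.24 yr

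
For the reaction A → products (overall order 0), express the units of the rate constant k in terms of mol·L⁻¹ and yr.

mol·L⁻¹·yr⁻¹

Step 1: For overall order n, rate = k × (concentration)^n.
Step 2: Rate has units mol·L⁻¹·yr⁻¹; concentration term has units (mol·L⁻¹)^0.
Step 3: k = rate / (concentration)^n, so units of k = (mol·L⁻¹)^(1-0)·yr⁻¹ = mol·L⁻¹·yr⁻¹.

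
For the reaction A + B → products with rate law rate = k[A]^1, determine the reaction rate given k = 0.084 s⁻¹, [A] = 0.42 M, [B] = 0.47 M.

0.03528 M/s

Step 1: The rate law is rate = k[A]^1
Step 2: Note that the rate does not depend on [B] (zero order in B).
Step 3: rate = 0.084 × (0.42)^1 = 0.03528 M/s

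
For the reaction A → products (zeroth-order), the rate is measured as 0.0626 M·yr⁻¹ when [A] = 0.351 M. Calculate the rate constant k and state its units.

0.0626 M·yr⁻¹

Step 1: For a zeroth-order reaction, rate = k (independent of concentration).
Step 2: k = rate = 0.0626 M·yr⁻¹.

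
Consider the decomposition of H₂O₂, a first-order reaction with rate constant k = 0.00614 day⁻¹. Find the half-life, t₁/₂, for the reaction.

112.9 day

Step 1: For a first-order reaction, t₁/₂ = ln(2)/k
Step 2: t₁/₂ = ln(2)/0.00614
Step 3: t₁/₂ = 0.6931/0.00614 = 112.9 day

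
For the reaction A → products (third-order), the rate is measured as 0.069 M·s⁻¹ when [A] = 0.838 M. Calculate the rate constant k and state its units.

0.1173 M⁻²·s⁻¹

Step 1: rate = k[A]^3, so k = rate / [A]^3.
Step 2: k = 0.069 / (0.838)^3 = 0.069 / 0.5885.
Step 3: k = 0.1173 M⁻²·s⁻¹.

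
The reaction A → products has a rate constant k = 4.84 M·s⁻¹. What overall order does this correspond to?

zeroth order (0)

Step 1: The units of k for an nth-order reaction are (concentration)^(1-n)·(time)⁻¹.
Step 2: Here k has units M·s⁻¹, so the concentration exponent is 1.
Step 3: 1 - n = 1 ⇒ n = 0. The reaction is zeroth order.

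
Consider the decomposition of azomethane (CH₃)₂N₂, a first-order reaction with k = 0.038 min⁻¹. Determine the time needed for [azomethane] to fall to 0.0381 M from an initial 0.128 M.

31.89 min

Step 1: For first-order: t = ln([azomethane]₀/[azomethane])/k
Step 2: t = ln(0.128/0.0381)/0.038
Step 3: t = ln(3.36)/0.038
Step 4: t = 1.212/0.038 = 31.89 min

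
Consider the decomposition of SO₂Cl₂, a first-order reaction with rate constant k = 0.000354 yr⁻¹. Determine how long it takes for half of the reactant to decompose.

1958 yr

Step 1: For a first-order reaction, t₁/₂ = ln(2)/k
Step 2: t₁/₂ = ln(2)/0.000354
Step 3: t₁/₂ = 0.6931/0.000354 = 1958 yr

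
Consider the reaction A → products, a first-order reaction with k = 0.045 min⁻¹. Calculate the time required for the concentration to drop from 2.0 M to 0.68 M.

23.97 min

Step 1: For first-order: t = ln([A]₀/[A])/k
Step 2: t = ln(2.0/0.68)/0.045
Step 3: t = ln(2.941)/0.045
Step 4: t = 1.079/0.045 = 23.97 min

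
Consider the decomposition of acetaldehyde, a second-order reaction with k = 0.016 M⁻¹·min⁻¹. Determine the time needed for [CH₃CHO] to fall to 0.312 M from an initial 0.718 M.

113.3 min

Step 1: For second-order: t = (1/[CH₃CHO] - 1/[CH₃CHO]₀)/k
Step 2: t = (1/0.312 - 1/0.718)/0.016
Step 3: t = (3.205 - 1.393)/0.016
Step 4: t = 1.812/0.016 = 113.3 min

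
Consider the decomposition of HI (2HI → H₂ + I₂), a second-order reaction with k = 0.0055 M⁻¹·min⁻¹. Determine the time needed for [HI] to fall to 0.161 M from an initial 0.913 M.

930.2 min

Step 1: For second-order: t = (1/[HI] - 1/[HI]₀)/k
Step 2: t = (1/0.161 - 1/0.913)/0.0055
Step 3: t = (6.211 - 1.095)/0.0055
Step 4: t = 5.116/0.0055 = 930.2 min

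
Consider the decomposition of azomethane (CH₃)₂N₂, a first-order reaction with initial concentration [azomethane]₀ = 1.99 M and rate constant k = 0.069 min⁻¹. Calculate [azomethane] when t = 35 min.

0.1778 M

Step 1: For a first-order reaction: [azomethane] = [azomethane]₀ × e^(-kt)
Step 2: [azomethane] = 1.99 × e^(-0.069 × 35)
Step 3: [azomethane] = 1.99 × e^(-2.415)
Step 4: [azomethane] = 1.99 × 0.0893673 = 0.1778 M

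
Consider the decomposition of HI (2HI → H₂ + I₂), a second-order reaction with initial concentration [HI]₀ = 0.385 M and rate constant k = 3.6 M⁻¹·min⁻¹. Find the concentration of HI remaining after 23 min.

0.01171 M

Step 1: For a second-order reaction: 1/[HI] = 1/[HI]₀ + kt
Step 2: 1/[HI] = 1/0.385 + 3.6 × 23
Step 3: 1/[HI] = 2.597 + 82.8 = 85.4
Step 4: [HI] = 1/85.4 = 0.01171 M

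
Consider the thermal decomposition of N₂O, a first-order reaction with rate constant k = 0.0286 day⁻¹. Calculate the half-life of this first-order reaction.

24.24 day

Step 1: For a first-order reaction, t₁/₂ = ln(2)/k
Step 2: t₁/₂ = ln(2)/0.0286
Step 3: t₁/₂ = 0.6931/0.0286 = 24.24 day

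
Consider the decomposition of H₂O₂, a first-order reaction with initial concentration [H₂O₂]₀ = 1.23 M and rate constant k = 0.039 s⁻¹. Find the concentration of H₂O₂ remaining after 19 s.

0.5863 M

Step 1: For a first-order reaction: [H₂O₂] = [H₂O₂]₀ × e^(-kt)
Step 2: [H₂O₂] = 1.23 × e^(-0.039 × 19)
Step 3: [H₂O₂] = 1.23 × e^(-0.741)
Step 4: [H₂O₂] = 1.23 × 0.476637 = 0.5863 M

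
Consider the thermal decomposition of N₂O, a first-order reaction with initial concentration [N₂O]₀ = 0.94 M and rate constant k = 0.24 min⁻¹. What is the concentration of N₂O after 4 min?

0.3599 M

Step 1: For a first-order reaction: [N₂O] = [N₂O]₀ × e^(-kt)
Step 2: [N₂O] = 0.94 × e^(-0.24 × 4)
Step 3: [N₂O] = 0.94 × e^(-0.96)
Step 4: [N₂O] = 0.94 × 0.382893 = 0.3599 M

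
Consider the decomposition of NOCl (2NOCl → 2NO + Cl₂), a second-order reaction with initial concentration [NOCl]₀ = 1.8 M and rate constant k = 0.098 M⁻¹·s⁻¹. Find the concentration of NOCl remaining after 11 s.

0.6122 M

Step 1: For a second-order reaction: 1/[NOCl] = 1/[NOCl]₀ + kt
Step 2: 1/[NOCl] = 1/1.8 + 0.098 × 11
Step 3: 1/[NOCl] = 0.5556 + 1.078 = 1.634
Step 4: [NOCl] = 1/1.634 = 0.6122 M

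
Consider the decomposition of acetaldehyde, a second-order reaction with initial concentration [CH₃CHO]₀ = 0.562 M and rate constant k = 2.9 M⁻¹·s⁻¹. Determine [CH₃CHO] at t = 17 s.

0.01958 M

Step 1: For a second-order reaction: 1/[CH₃CHO] = 1/[CH₃CHO]₀ + kt
Step 2: 1/[CH₃CHO] = 1/0.562 + 2.9 × 17
Step 3: 1/[CH₃CHO] = 1.779 + 49.3 = 51.08
Step 4: [CH₃CHO] = 1/51.08 = 0.01958 M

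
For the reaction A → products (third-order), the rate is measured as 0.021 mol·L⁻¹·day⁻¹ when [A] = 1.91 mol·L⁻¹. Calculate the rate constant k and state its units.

0.003014 (mol·L⁻¹)⁻²·day⁻¹

Step 1: rate = k[A]^3, so k = rate / [A]^3.
Step 2: k = 0.021 / (1.91)^3 = 0.021 / 6.968.
Step 3: k = 0.003014 (mol·L⁻¹)⁻²·day⁻¹.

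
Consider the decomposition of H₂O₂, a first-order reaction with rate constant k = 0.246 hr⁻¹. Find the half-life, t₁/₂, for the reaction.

2.818 hr

Step 1: For a first-order reaction, t₁/₂ = ln(2)/k
Step 2: t₁/₂ = ln(2)/0.246
Step 3: t₁/₂ = 0.6931/0.246 = 2.818 hr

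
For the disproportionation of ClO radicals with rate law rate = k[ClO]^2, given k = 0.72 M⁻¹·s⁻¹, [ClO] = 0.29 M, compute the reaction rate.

0.06055 M/s

Step 1: Identify the rate law: rate = k[ClO]^2
Step 2: Substitute values: rate = 0.72 × (0.29)^2
Step 3: Calculate: rate = 0.72 × 0.0841 = 0.060552 M/s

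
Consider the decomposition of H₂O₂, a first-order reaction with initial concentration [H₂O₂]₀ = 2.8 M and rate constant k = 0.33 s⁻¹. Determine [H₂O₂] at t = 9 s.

0.1436 M

Step 1: For a first-order reaction: [H₂O₂] = [H₂O₂]₀ × e^(-kt)
Step 2: [H₂O₂] = 2.8 × e^(-0.33 × 9)
Step 3: [H₂O₂] = 2.8 × e^(-2.97)
Step 4: [H₂O₂] = 2.8 × 0.0513033 = 0.1436 M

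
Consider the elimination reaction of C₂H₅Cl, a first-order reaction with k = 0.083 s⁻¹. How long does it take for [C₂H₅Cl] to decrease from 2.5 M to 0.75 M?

14.51 s

Step 1: For first-order: t = ln([C₂H₅Cl]₀/[C₂H₅Cl])/k
Step 2: t = ln(2.5/0.75)/0.083
Step 3: t = ln(3.333)/0.083
Step 4: t = 1.204/0.083 = 14.51 s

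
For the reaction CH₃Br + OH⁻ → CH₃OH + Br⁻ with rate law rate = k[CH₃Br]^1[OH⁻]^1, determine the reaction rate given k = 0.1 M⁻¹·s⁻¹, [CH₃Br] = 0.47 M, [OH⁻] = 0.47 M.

0.02209 M/s

Step 1: The rate law is rate = k[CH₃Br]^1[OH⁻]^1
Step 2: Substitute: rate = 0.1 × (0.47)^1 × (0.47)^1
Step 3: rate = 0.1 × 0.47 × 0.47 = 0.02209 M/s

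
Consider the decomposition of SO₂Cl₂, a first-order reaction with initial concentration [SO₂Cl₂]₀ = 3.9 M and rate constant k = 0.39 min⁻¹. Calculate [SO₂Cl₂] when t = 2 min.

1.788 M

Step 1: For a first-order reaction: [SO₂Cl₂] = [SO₂Cl₂]₀ × e^(-kt)
Step 2: [SO₂Cl₂] = 3.9 × e^(-0.39 × 2)
Step 3: [SO₂Cl₂] = 3.9 × e^(-0.78)
Step 4: [SO₂Cl₂] = 3.9 × 0.458406 = 1.788 M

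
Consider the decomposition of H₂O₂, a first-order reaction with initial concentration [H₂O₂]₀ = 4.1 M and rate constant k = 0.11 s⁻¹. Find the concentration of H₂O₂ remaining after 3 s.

2.948 M

Step 1: For a first-order reaction: [H₂O₂] = [H₂O₂]₀ × e^(-kt)
Step 2: [H₂O₂] = 4.1 × e^(-0.11 × 3)
Step 3: [H₂O₂] = 4.1 × e^(-0.33)
Step 4: [H₂O₂] = 4.1 × 0.718924 = 2.948 M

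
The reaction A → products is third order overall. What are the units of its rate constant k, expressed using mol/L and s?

(mol/L)⁻²·s⁻¹

Step 1: For overall order n, rate = k × (concentration)^n.
Step 2: Rate has units mol/L·s⁻¹; concentration term has units (mol/L)^3.
Step 3: k = rate / (concentration)^n, so units of k = (mol/L)^(1-3)·s⁻¹ = (mol/L)⁻²·s⁻¹.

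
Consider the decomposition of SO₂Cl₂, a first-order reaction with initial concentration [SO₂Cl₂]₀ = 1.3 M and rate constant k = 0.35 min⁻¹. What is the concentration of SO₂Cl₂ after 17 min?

0.003388 M

Step 1: For a first-order reaction: [SO₂Cl₂] = [SO₂Cl₂]₀ × e^(-kt)
Step 2: [SO₂Cl₂] = 1.3 × e^(-0.35 × 17)
Step 3: [SO₂Cl₂] = 1.3 × e^(-5.95)
Step 4: [SO₂Cl₂] = 1.3 × 0.00260584 = 0.003388 M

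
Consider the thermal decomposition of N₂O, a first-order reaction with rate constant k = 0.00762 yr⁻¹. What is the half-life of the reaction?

90.96 yr

Step 1: For a first-order reaction, t₁/₂ = ln(2)/k
Step 2: t₁/₂ = ln(2)/0.00762
Step 3: t₁/₂ = 0.6931/0.00762 = 90.96 yr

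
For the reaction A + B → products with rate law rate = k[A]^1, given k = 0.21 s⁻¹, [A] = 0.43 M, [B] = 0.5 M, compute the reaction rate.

0.0903 M/s

Step 1: The rate law is rate = k[A]^1
Step 2: Note that the rate does not depend on [B] (zero order in B).
Step 3: rate = 0.21 × (0.43)^1 = 0.0903 M/s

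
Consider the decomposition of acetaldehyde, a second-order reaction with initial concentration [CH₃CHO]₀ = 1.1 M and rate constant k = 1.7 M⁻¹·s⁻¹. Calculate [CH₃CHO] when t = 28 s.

0.02061 M

Step 1: For a second-order reaction: 1/[CH₃CHO] = 1/[CH₃CHO]₀ + kt
Step 2: 1/[CH₃CHO] = 1/1.1 + 1.7 × 28
Step 3: 1/[CH₃CHO] = 0.9091 + 47.6 = 48.51
Step 4: [CH₃CHO] = 1/48.51 = 0.02061 M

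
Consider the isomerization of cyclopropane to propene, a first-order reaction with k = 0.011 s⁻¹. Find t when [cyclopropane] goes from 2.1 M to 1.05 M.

63.01 s

Step 1: For first-order: t = ln([cyclopropane]₀/[cyclopropane])/k
Step 2: t = ln(2.1/1.05)/0.011
Step 3: t = ln(2)/0.011
Step 4: t = 0.6931/0.011 = 63.01 s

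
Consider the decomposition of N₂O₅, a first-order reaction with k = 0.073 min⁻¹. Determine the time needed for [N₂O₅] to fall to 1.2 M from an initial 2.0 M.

6.998 min

Step 1: For first-order: t = ln([N₂O₅]₀/[N₂O₅])/k
Step 2: t = ln(2.0/1.2)/0.073
Step 3: t = ln(1.667)/0.073
Step 4: t = 0.5108/0.073 = 6.998 min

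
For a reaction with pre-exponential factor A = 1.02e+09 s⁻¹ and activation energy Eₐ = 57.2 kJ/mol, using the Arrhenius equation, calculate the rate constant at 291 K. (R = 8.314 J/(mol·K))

5.51e-02 s⁻¹

Step 1: Use the Arrhenius equation: k = A × exp(-Eₐ/RT)
Step 2: Convert Eₐ to J/mol: 57.2 kJ/mol = 57200 J/mol
Step 3: Calculate the exponent: -Eₐ/(RT) = -57200/(8.314 × 291) = -23.64248
Step 4: k = 1.02e+09 × exp(-23.64248)
Step 5: k = 1.02e+09 × 5.39761e-11 = 5.5056e-02 s⁻¹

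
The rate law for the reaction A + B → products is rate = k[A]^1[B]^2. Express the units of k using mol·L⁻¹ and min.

(mol·L⁻¹)⁻²·min⁻¹

Step 1: Overall order = 1 + 2 = 3.
Step 2: rate has units mol·L⁻¹·min⁻¹; [A]^1[B]^2 has units (mol·L⁻¹)^3.
Step 3: k = rate/([A]^1[B]^2), so units of k = (mol·L⁻¹)^(1-3)·min⁻¹ = (mol·L⁻¹)⁻²·min⁻¹.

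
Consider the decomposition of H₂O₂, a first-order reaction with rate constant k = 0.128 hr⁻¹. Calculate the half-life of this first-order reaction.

5.415 hr

Step 1: For a first-order reaction, t₁/₂ = ln(2)/k
Step 2: t₁/₂ = ln(2)/0.128
Step 3: t₁/₂ = 0.6931/0.128 = 5.415 hr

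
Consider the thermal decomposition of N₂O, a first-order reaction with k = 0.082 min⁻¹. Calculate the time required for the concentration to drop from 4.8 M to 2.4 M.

8.453 min

Step 1: For first-order: t = ln([N₂O]₀/[N₂O])/k
Step 2: t = ln(4.8/2.4)/0.082
Step 3: t = ln(2)/0.082
Step 4: t = 0.6931/0.082 = 8.453 min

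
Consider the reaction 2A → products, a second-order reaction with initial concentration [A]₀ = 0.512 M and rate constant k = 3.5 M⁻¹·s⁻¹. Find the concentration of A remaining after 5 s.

0.05141 M

Step 1: For a second-order reaction: 1/[A] = 1/[A]₀ + kt
Step 2: 1/[A] = 1/0.512 + 3.5 × 5
Step 3: 1/[A] = 1.953 + 17.5 = 19.45
Step 4: [A] = 1/19.45 = 0.05141 M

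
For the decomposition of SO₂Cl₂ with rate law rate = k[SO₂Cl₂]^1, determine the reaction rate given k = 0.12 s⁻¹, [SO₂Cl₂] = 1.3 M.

0.156 M/s

Step 1: Identify the rate law: rate = k[SO₂Cl₂]^1
Step 2: Substitute values: rate = 0.12 × (1.3)^1
Step 3: Calculate: rate = 0.12 × 1.3 = 0.156 M/s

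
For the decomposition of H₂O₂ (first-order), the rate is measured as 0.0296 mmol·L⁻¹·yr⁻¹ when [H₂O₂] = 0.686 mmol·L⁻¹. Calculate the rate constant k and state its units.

0.04315 yr⁻¹

Step 1: rate = k[H₂O₂]^1, so k = rate / [H₂O₂]^1.
Step 2: k = 0.0296 / (0.686)^1 = 0.0296 / 0.686.
Step 3: k = 0.04315 yr⁻¹.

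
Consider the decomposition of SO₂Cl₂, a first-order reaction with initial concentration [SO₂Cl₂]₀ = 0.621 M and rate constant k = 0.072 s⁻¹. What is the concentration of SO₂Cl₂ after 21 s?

0.1369 M

Step 1: For a first-order reaction: [SO₂Cl₂] = [SO₂Cl₂]₀ × e^(-kt)
Step 2: [SO₂Cl₂] = 0.621 × e^(-0.072 × 21)
Step 3: [SO₂Cl₂] = 0.621 × e^(-1.512)
Step 4: [SO₂Cl₂] = 0.621 × 0.220469 = 0.1369 M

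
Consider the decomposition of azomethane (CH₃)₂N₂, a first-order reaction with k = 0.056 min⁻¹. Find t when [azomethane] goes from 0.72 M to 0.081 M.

39.01 min

Step 1: For first-order: t = ln([azomethane]₀/[azomethane])/k
Step 2: t = ln(0.72/0.081)/0.056
Step 3: t = ln(8.889)/0.056
Step 4: t = 2.185/0.056 = 39.01 min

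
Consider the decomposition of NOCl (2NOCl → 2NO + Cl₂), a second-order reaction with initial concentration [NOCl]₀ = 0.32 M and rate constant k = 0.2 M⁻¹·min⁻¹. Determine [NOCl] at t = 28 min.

0.1146 M

Step 1: For a second-order reaction: 1/[NOCl] = 1/[NOCl]₀ + kt
Step 2: 1/[NOCl] = 1/0.32 + 0.2 × 28
Step 3: 1/[NOCl] = 3.125 + 5.6 = 8.725
Step 4: [NOCl] = 1/8.725 = 0.1146 M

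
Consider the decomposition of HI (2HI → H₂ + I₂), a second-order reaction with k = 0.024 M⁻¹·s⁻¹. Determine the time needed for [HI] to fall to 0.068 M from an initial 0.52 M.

532.6 s

Step 1: For second-order: t = (1/[HI] - 1/[HI]₀)/k
Step 2: t = (1/0.068 - 1/0.52)/0.024
Step 3: t = (14.71 - 1.923)/0.024
Step 4: t = 12.78/0.024 = 532.6 s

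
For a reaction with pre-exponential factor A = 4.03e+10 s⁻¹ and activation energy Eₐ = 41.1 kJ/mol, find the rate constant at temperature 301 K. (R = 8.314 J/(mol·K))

2.97e+03 s⁻¹

Step 1: Use the Arrhenius equation: k = A × exp(-Eₐ/RT)
Step 2: Convert Eₐ to J/mol: 41.1 kJ/mol = 41100 J/mol
Step 3: Calculate the exponent: -Eₐ/(RT) = -41100/(8.314 × 301) = -16.42348
Step 4: k = 4.03e+10 × exp(-16.42348)
Step 5: k = 4.03e+10 × 7.36840e-08 = 2.9695e+03 s⁻¹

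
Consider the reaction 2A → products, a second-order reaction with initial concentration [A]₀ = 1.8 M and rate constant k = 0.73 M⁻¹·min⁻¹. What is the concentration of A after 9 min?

0.1403 M

Step 1: For a second-order reaction: 1/[A] = 1/[A]₀ + kt
Step 2: 1/[A] = 1/1.8 + 0.73 × 9
Step 3: 1/[A] = 0.5556 + 6.57 = 7.126
Step 4: [A] = 1/7.126 = 0.1403 M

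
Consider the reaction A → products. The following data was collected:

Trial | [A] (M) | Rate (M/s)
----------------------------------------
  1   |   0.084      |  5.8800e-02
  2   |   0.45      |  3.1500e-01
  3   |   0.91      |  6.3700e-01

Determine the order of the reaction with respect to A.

first order (1)

Step 1: Compare trials to find order n where rate₂/rate₁ = ([A]₂/[A]₁)^n
Step 2: rate₂/rate₁ = 3.1500e-01/5.8800e-02 = 5.357
Step 3: [A]₂/[A]₁ = 0.45/0.084 = 5.357
Step 4: n = ln(5.357)/ln(5.357) = 1.00 ≈ 1
Step 5: The reaction is first order in A.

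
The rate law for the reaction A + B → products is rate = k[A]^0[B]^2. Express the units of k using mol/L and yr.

(mol/L)⁻¹·yr⁻¹

Step 1: Overall order = 0 + 2 = 2.
Step 2: rate has units mol/L·yr⁻¹; [A]^0[B]^2 has units (mol/L)^2.
Step 3: k = rate/([A]^0[B]^2), so units of k = (mol/L)^(1-2)·yr⁻¹ = (mol/L)⁻¹·yr⁻¹.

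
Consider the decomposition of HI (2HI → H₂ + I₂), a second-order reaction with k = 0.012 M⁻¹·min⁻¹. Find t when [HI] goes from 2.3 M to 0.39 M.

177.4 min

Step 1: For second-order: t = (1/[HI] - 1/[HI]₀)/k
Step 2: t = (1/0.39 - 1/2.3)/0.012
Step 3: t = (2.564 - 0.4348)/0.012
Step 4: t = 2.129/0.012 = 177.4 min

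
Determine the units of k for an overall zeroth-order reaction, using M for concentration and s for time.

M·s⁻¹

Step 1: For overall order n, rate = k × (concentration)^n.
Step 2: Rate has units M·s⁻¹; concentration term has units M^0.
Step 3: k = rate / (concentration)^n, so units of k = M^(1-0)·s⁻¹ = M·s⁻¹.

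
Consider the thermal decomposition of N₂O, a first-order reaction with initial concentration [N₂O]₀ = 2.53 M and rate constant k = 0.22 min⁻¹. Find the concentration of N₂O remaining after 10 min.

0.2803 M

Step 1: For a first-order reaction: [N₂O] = [N₂O]₀ × e^(-kt)
Step 2: [N₂O] = 2.53 × e^(-0.22 × 10)
Step 3: [N₂O] = 2.53 × e^(-2.2)
Step 4: [N₂O] = 2.53 × 0.110803 = 0.2803 M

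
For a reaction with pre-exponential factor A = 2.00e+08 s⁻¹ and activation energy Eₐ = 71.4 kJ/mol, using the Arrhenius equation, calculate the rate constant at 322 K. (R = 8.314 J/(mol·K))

5.23e-04 s⁻¹

Step 1: Use the Arrhenius equation: k = A × exp(-Eₐ/RT)
Step 2: Convert Eₐ to J/mol: 71.4 kJ/mol = 71400 J/mol
Step 3: Calculate the exponent: -Eₐ/(RT) = -71400/(8.314 × 322) = -26.67057
Step 4: k = 2.00e+08 × exp(-26.67057)
Step 5: k = 2.00e+08 × 2.61287e-12 = 5.2257e-04 s⁻¹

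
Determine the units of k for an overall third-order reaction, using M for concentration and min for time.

M⁻²·min⁻¹

Step 1: For overall order n, rate = k × (concentration)^n.
Step 2: Rate has units M·min⁻¹; concentration term has units M^3.
Step 3: k = rate / (concentration)^n, so units of k = M^(1-3)·min⁻¹ = M⁻²·min⁻¹.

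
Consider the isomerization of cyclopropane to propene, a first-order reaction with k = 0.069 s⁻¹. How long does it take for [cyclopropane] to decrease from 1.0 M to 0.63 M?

6.696 s

Step 1: For first-order: t = ln([cyclopropane]₀/[cyclopropane])/k
Step 2: t = ln(1.0/0.63)/0.069
Step 3: t = ln(1.587)/0.069
Step 4: t = 0.462/0.069 = 6.696 s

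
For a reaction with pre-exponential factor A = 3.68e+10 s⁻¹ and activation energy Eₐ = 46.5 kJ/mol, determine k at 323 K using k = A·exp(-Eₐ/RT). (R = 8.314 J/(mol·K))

1.11e+03 s⁻¹

Step 1: Use the Arrhenius equation: k = A × exp(-Eₐ/RT)
Step 2: Convert Eₐ to J/mol: 46.5 kJ/mol = 46500 J/mol
Step 3: Calculate the exponent: -Eₐ/(RT) = -46500/(8.314 × 323) = -17.31571
Step 4: k = 3.68e+10 × exp(-17.31571)
Step 5: k = 3.68e+10 × 3.01914e-08 = 1.1110e+03 s⁻¹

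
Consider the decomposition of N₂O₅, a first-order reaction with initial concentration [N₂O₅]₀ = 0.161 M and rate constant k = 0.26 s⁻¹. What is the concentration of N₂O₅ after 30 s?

6.597e-05 M

Step 1: For a first-order reaction: [N₂O₅] = [N₂O₅]₀ × e^(-kt)
Step 2: [N₂O₅] = 0.161 × e^(-0.26 × 30)
Step 3: [N₂O₅] = 0.161 × e^(-7.8)
Step 4: [N₂O₅] = 0.161 × 0.000409735 = 6.597e-05 M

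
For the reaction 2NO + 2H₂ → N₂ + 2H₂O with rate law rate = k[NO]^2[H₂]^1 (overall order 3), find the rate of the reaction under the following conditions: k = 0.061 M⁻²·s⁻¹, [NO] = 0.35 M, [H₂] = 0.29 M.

0.002167 M/s

Step 1: The rate law is rate = k[NO]^2[H₂]^1, overall order = 2+1 = 3
Step 2: Substitute values: rate = 0.061 × (0.35)^2 × (0.29)^1
Step 3: rate = 0.061 × 0.1225 × 0.29 = 0.00216702 M/s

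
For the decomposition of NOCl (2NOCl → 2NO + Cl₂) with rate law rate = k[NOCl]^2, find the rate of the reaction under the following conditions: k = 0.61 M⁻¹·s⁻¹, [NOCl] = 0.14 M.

0.01196 M/s

Step 1: Identify the rate law: rate = k[NOCl]^2
Step 2: Substitute values: rate = 0.61 × (0.14)^2
Step 3: Calculate: rate = 0.61 × 0.0196 = 0.011956 M/s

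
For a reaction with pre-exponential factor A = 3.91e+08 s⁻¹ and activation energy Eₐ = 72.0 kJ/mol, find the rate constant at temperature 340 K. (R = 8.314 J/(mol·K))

3.39e-03 s⁻¹

Step 1: Use the Arrhenius equation: k = A × exp(-Eₐ/RT)
Step 2: Convert Eₐ to J/mol: 72.0 kJ/mol = 72000 J/mol
Step 3: Calculate the exponent: -Eₐ/(RT) = -72000/(8.314 × 340) = -25.47086
Step 4: k = 3.91e+08 × exp(-25.47086)
Step 5: k = 3.91e+08 × 8.67253e-12 = 3.3910e-03 s⁻¹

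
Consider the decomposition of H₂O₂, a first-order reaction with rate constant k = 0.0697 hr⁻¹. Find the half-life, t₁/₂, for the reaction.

9.945 hr

Step 1: For a first-order reaction, t₁/₂ = ln(2)/k
Step 2: t₁/₂ = ln(2)/0.0697
Step 3: t₁/₂ = 0.6931/0.0697 = 9.945 hr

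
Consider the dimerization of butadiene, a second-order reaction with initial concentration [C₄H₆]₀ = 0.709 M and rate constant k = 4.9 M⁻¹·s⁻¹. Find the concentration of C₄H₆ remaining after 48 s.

0.004226 M

Step 1: For a second-order reaction: 1/[C₄H₆] = 1/[C₄H₆]₀ + kt
Step 2: 1/[C₄H₆] = 1/0.709 + 4.9 × 48
Step 3: 1/[C₄H₆] = 1.41 + 235.2 = 236.6
Step 4: [C₄H₆] = 1/236.6 = 0.004226 M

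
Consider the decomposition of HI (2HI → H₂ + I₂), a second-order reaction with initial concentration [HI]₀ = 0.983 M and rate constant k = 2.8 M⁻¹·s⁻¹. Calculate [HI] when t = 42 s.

0.00843 M

Step 1: For a second-order reaction: 1/[HI] = 1/[HI]₀ + kt
Step 2: 1/[HI] = 1/0.983 + 2.8 × 42
Step 3: 1/[HI] = 1.017 + 117.6 = 118.6
Step 4: [HI] = 1/118.6 = 0.00843 M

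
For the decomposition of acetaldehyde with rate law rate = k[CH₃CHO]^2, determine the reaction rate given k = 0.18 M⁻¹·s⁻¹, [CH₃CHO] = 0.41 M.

0.03026 M/s

Step 1: Identify the rate law: rate = k[CH₃CHO]^2
Step 2: Substitute values: rate = 0.18 × (0.41)^2
Step 3: Calculate: rate = 0.18 × 0.1681 = 0.030258 M/s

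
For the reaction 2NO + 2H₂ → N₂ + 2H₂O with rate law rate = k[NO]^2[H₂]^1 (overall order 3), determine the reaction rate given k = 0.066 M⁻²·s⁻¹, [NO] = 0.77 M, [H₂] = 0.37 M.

0.01448 M/s

Step 1: The rate law is rate = k[NO]^2[H₂]^1, overall order = 2+1 = 3
Step 2: Substitute values: rate = 0.066 × (0.77)^2 × (0.37)^1
Step 3: rate = 0.066 × 0.5929 × 0.37 = 0.0144786 M/s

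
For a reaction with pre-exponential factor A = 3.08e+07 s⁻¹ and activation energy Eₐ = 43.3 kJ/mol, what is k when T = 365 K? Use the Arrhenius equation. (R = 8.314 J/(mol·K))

1.96e+01 s⁻¹

Step 1: Use the Arrhenius equation: k = A × exp(-Eₐ/RT)
Step 2: Convert Eₐ to J/mol: 43.3 kJ/mol = 43300 J/mol
Step 3: Calculate the exponent: -Eₐ/(RT) = -43300/(8.314 × 365) = -14.26872
Step 4: k = 3.08e+07 × exp(-14.26872)
Step 5: k = 3.08e+07 × 6.35585e-07 = 1.9576e+01 s⁻¹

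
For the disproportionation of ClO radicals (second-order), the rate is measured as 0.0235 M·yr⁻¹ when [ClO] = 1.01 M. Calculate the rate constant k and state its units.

0.02304 M⁻¹·yr⁻¹

Step 1: rate = k[ClO]^2, so k = rate / [ClO]^2.
Step 2: k = 0.0235 / (1.01)^2 = 0.0235 / 1.02.
Step 3: k = 0.02304 M⁻¹·yr⁻¹.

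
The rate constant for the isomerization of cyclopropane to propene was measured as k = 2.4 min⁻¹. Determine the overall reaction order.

first order (1)

Step 1: The units of k for an nth-order reaction are (concentration)^(1-n)·(time)⁻¹.
Step 2: Here k has units min⁻¹, so the concentration exponent is 0.
Step 3: 1 - n = 0 ⇒ n = 1. The reaction is first order.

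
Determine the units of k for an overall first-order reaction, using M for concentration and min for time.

min⁻¹

Step 1: For overall order n, rate = k × (concentration)^n.
Step 2: Rate has units M·min⁻¹; concentration term has units M^1.
Step 3: k = rate / (concentration)^n, so units of k = M^(1-1)·min⁻¹ = min⁻¹.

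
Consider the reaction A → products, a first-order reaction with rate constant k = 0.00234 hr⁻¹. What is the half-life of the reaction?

296.2 hr

Step 1: For a first-order reaction, t₁/₂ = ln(2)/k
Step 2: t₁/₂ = ln(2)/0.00234
Step 3: t₁/₂ = 0.6931/0.00234 = 296.2 hr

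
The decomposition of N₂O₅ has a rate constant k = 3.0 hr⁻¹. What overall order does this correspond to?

first order (1)

Step 1: The units of k for an nth-order reaction are (concentration)^(1-n)·(time)⁻¹.
Step 2: Here k has units hr⁻¹, so the concentration exponent is 0.
Step 3: 1 - n = 0 ⇒ n = 1. The reaction is first order.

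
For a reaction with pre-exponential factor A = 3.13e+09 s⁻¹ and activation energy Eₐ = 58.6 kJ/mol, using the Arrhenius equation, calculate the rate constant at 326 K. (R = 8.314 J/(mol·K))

1.28e+00 s⁻¹

Step 1: Use the Arrhenius equation: k = A × exp(-Eₐ/RT)
Step 2: Convert Eₐ to J/mol: 58.6 kJ/mol = 58600 J/mol
Step 3: Calculate the exponent: -Eₐ/(RT) = -58600/(8.314 × 326) = -21.62071
Step 4: k = 3.13e+09 × exp(-21.62071)
Step 5: k = 3.13e+09 × 4.07610e-10 = 1.2758e+00 s⁻¹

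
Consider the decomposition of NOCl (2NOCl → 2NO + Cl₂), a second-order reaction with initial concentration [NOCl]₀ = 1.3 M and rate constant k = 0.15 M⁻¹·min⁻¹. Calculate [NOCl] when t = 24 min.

0.2289 M

Step 1: For a second-order reaction: 1/[NOCl] = 1/[NOCl]₀ + kt
Step 2: 1/[NOCl] = 1/1.3 + 0.15 × 24
Step 3: 1/[NOCl] = 0.7692 + 3.6 = 4.369
Step 4: [NOCl] = 1/4.369 = 0.2289 M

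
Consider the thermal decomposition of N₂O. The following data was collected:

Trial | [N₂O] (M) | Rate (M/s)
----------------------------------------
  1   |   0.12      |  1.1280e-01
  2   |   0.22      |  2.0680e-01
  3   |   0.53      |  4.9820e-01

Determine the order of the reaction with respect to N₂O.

first order (1)

Step 1: Compare trials to find order n where rate₂/rate₁ = ([N₂O]₂/[N₂O]₁)^n
Step 2: rate₂/rate₁ = 2.0680e-01/1.1280e-01 = 1.833
Step 3: [N₂O]₂/[N₂O]₁ = 0.22/0.12 = 1.833
Step 4: n = ln(1.833)/ln(1.833) = 1.00 ≈ 1
Step 5: The reaction is first order in N₂O.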